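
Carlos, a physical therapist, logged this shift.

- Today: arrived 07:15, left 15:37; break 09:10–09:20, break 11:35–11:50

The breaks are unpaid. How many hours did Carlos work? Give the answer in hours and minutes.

7 h 57 min

Today: 07:15–15:37 = 8 h 22 min; less 25 min break → 7 h 57 min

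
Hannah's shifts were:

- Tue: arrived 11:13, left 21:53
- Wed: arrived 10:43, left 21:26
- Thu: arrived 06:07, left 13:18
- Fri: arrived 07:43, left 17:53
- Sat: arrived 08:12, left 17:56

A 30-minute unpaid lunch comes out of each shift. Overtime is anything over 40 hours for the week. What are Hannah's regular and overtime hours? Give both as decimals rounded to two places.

Tue: 11:13–21:53 = 10 h 40 min; less 30 min break → 10 h 10 min
Wed: 10:43–21:26 = 10 h 43 min; less 30 min break → 10 h 13 min
Thu: 06:07–13:18 = 7 h 11 min; less 30 min break → 6 h 41 min
Fri: 07:43–17:53 = 10 h 10 min; less 30 min break → 9 h 40 min
Sat: 08:12–17:56 = 9 h 44 min; less 30 min break → 9 h 14 min
Total worked: 45 h 58 min = 45.97 h.
Threshold 40 h → overtime 5 h 58 min, regular 40 h 0 min.

Regular 40.00 hours, overtime 5.97 hours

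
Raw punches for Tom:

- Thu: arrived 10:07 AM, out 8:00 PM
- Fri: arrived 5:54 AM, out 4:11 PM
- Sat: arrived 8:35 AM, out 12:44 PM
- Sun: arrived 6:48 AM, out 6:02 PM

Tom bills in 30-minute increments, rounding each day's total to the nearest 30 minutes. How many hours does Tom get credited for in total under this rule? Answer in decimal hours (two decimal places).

35.50 hours

Thu: 10:07 AM–8:00 PM = 9 h 53 min → rounds to 10 h 0 min
Fri: 5:54 AM–4:11 PM = 10 h 17 min → rounds to 10 h 30 min
Sat: 8:35 AM–12:44 PM = 4 h 9 min → rounds to 4 h 0 min
Sun: 6:48 AM–6:02 PM = 11 h 14 min → rounds to 11 h 0 min
Total credited: 35 h 30 min.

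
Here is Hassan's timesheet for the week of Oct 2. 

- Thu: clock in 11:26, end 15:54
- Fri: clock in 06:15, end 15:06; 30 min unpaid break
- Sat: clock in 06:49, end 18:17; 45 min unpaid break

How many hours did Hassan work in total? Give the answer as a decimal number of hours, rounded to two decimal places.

23.53 hours

Thu: 11:26–15:54 = 4 h 28 min
Fri: 06:15–15:06 = 8 h 51 min; less 30 min break → 8 h 21 min
Sat: 06:49–18:17 = 11 h 28 min; less 45 min break → 10 h 43 min
Total: 4 h 28 min + 8 h 21 min + 10 h 43 min = 23 h 32 min.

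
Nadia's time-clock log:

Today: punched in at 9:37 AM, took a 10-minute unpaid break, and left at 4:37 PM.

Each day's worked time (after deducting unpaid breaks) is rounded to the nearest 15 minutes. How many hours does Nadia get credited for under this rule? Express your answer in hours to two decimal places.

Today: 9:37 AM–4:37 PM = 7 h 0 min − 10 min = 6 h 50 min → rounds to 6 h 45 min

6.75 hours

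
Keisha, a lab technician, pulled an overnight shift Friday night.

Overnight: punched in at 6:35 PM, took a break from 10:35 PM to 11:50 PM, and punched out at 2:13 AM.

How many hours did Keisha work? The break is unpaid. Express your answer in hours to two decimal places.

6.38 hours

Overnight: 6:35 PM → midnight = 5 h 25 min; midnight → 2:13 AM = 2 h 13 min; span 7 h 38 min; less 75 min break → 6 h 23 min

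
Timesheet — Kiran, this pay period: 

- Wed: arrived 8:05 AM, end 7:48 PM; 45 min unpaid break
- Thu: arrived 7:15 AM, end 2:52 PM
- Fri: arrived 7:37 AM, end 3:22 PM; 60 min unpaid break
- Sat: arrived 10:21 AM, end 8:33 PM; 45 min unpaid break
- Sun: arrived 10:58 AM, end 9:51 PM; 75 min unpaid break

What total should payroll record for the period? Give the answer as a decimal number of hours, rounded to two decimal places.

44.42 hours

Wed: 8:05 AM–7:48 PM = 11 h 43 min; less 45 min break → 10 h 58 min
Thu: 7:15 AM–2:52 PM = 7 h 37 min
Fri: 7:37 AM–3:22 PM = 7 h 45 min; less 60 min break → 6 h 45 min
Sat: 10:21 AM–8:33 PM = 10 h 12 min; less 45 min break → 9 h 27 min
Sun: 10:58 AM–9:51 PM = 10 h 53 min; less 75 min break → 9 h 38 min
Total: 10 h 58 min + 7 h 37 min + 6 h 45 min + 9 h 27 min + 9 h 38 min = 44 h 25 min.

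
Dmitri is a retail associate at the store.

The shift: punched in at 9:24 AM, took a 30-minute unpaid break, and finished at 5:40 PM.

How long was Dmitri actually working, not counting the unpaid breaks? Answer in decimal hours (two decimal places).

7.77 hours

The shift: 9:24 AM–5:40 PM = 8 h 16 min; less 30 min break → 7 h 46 min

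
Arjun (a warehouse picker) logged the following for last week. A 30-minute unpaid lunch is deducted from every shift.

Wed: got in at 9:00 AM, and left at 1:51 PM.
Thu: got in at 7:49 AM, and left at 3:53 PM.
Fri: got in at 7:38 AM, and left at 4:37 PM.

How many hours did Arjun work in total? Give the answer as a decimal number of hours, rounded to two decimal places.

Wed: 9:00 AM–1:51 PM = 4 h 51 min; less 30 min break → 4 h 21 min
Thu: 7:49 AM–3:53 PM = 8 h 4 min; less 30 min break → 7 h 34 min
Fri: 7:38 AM–4:37 PM = 8 h 59 min; less 30 min break → 8 h 29 min
Total: 4 h 21 min + 7 h 34 min + 8 h 29 min = 20 h 24 min.

20.40 hours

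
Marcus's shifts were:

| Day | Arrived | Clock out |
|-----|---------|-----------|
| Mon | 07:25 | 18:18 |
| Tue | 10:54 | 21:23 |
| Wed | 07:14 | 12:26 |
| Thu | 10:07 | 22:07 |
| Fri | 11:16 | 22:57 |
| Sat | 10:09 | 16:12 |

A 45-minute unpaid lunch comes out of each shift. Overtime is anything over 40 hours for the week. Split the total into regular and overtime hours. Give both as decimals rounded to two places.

Mon: 07:25–18:18 = 10 h 53 min; less 45 min break → 10 h 8 min
Tue: 10:54–21:23 = 10 h 29 min; less 45 min break → 9 h 44 min
Wed: 07:14–12:26 = 5 h 12 min; less 45 min break → 4 h 27 min
Thu: 10:07–22:07 = 12 h 0 min; less 45 min break → 11 h 15 min
Fri: 11:16–22:57 = 11 h 41 min; less 45 min break → 10 h 56 min
Sat: 10:09–16:12 = 6 h 3 min; less 45 min break → 5 h 18 min
Total worked: 51 h 48 min = 51.80 h.
Threshold 40 h → overtime 11 h 48 min, regular 40 h 0 min.

Regular 40.00 hours, overtime 11.80 hours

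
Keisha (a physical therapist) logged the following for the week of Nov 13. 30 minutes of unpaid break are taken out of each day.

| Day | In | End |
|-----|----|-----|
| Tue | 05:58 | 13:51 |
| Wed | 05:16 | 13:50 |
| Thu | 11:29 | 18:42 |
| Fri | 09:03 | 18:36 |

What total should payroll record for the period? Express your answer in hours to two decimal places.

Tue: 05:58–13:51 = 7 h 53 min; less 30 min break → 7 h 23 min
Wed: 05:16–13:50 = 8 h 34 min; less 30 min break → 8 h 4 min
Thu: 11:29–18:42 = 7 h 13 min; less 30 min break → 6 h 43 min
Fri: 09:03–18:36 = 9 h 33 min; less 30 min break → 9 h 3 min
Total: 7 h 23 min + 8 h 4 min + 6 h 43 min + 9 h 3 min = 31 h 13 min.

31.22 hours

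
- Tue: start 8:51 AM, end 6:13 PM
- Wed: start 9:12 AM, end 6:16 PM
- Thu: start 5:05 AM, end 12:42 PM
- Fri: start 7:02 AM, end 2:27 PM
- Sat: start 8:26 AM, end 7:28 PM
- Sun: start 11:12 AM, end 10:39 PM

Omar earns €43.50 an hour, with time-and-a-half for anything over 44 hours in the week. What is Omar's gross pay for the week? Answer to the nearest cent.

Tue: 8:51 AM–6:13 PM = 9 h 22 min
Wed: 9:12 AM–6:16 PM = 9 h 4 min
Thu: 5:05 AM–12:42 PM = 7 h 37 min
Fri: 7:02 AM–2:27 PM = 7 h 25 min
Sat: 8:26 AM–7:28 PM = 11 h 2 min
Sun: 11:12 AM–10:39 PM = 11 h 27 min
Total worked: 55 h 57 min = 3357 min.
Regular 44 h 0 min = 2640 min at €43.50/h; overtime 11 h 57 min = 717 min at €65.25/h.
Pay = (2640 × €43.50 + 717 × €65.25) ÷ 60 = €2693.74.

€2693.74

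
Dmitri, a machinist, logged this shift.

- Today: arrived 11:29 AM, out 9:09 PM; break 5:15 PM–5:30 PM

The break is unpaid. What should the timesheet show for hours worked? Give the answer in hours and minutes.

9 h 25 min

Today: 11:29 AM–9:09 PM = 9 h 40 min; less 15 min break → 9 h 25 min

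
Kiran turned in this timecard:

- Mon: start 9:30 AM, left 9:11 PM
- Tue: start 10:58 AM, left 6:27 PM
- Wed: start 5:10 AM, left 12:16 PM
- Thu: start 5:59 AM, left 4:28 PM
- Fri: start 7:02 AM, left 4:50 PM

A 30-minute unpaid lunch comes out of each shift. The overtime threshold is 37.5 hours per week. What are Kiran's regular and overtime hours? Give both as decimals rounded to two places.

Mon: 9:30 AM–9:11 PM = 11 h 41 min; less 30 min break → 11 h 11 min
Tue: 10:58 AM–6:27 PM = 7 h 29 min; less 30 min break → 6 h 59 min
Wed: 5:10 AM–12:16 PM = 7 h 6 min; less 30 min break → 6 h 36 min
Thu: 5:59 AM–4:28 PM = 10 h 29 min; less 30 min break → 9 h 59 min
Fri: 7:02 AM–4:50 PM = 9 h 48 min; less 30 min break → 9 h 18 min
Total worked: 44 h 3 min = 44.05 h.
Threshold 37.5 h → overtime 6 h 33 min, regular 37 h 30 min.

Regular 37.50 hours, overtime 6.55 hours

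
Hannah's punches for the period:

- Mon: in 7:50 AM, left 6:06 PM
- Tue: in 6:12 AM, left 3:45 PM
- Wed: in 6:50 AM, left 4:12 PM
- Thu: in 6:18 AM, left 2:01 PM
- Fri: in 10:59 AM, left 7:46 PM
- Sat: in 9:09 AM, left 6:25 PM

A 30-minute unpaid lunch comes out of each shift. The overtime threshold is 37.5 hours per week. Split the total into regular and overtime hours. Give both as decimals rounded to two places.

Mon: 7:50 AM–6:06 PM = 10 h 16 min; less 30 min break → 9 h 46 min
Tue: 6:12 AM–3:45 PM = 9 h 33 min; less 30 min break → 9 h 3 min
Wed: 6:50 AM–4:12 PM = 9 h 22 min; less 30 min break → 8 h 52 min
Thu: 6:18 AM–2:01 PM = 7 h 43 min; less 30 min break → 7 h 13 min
Fri: 10:59 AM–7:46 PM = 8 h 47 min; less 30 min break → 8 h 17 min
Sat: 9:09 AM–6:25 PM = 9 h 16 min; less 30 min break → 8 h 46 min
Total worked: 51 h 57 min = 51.95 h.
Threshold 37.5 h → overtime 14 h 27 min, regular 37 h 30 min.

Regular 37.50 hours, overtime 14.45 hours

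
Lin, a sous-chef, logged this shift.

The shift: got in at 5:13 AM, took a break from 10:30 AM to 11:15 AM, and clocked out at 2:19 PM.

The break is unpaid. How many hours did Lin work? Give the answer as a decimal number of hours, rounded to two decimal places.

8.35 hours

The shift: 5:13 AM–2:19 PM = 9 h 6 min; less 45 min break → 8 h 21 min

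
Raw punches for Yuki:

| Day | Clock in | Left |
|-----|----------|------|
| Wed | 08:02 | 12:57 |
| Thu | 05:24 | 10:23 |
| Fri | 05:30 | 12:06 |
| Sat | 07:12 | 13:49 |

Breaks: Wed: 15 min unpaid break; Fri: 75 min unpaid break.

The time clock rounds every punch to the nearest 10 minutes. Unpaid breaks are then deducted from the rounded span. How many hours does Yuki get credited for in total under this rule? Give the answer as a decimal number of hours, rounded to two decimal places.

21.83 hours

Wed: in 08:02→08:00, out 12:57→13:00; 5 h 0 min − 15 min = 4 h 45 min
Thu: in 05:24→05:20, out 10:23→10:20; 5 h 0 min
Fri: in 05:30→05:30, out 12:06→12:10; 6 h 40 min − 75 min = 5 h 25 min
Sat: in 07:12→07:10, out 13:49→13:50; 6 h 40 min
Total credited: 21 h 50 min.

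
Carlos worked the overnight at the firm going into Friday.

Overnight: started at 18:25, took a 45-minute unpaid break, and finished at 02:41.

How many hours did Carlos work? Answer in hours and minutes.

7 h 31 min

Overnight: 18:25 → midnight = 5 h 35 min; midnight → 02:41 = 2 h 41 min; span 8 h 16 min; less 45 min break → 7 h 31 min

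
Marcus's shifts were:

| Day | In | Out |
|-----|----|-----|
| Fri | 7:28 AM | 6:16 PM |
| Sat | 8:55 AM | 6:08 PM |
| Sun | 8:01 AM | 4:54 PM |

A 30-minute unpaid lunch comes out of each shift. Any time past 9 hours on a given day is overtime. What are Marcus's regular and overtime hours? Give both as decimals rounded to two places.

Regular 26.10 hours, overtime 1.30 hours

Fri: 7:28 AM–6:16 PM = 10 h 48 min; less 30 min break → 10 h 18 min
Sat: 8:55 AM–6:08 PM = 9 h 13 min; less 30 min break → 8 h 43 min
Sun: 8:01 AM–4:54 PM = 8 h 53 min; less 30 min break → 8 h 23 min
Fri reg 9 h 0 min / OT 1 h 18 min; Sat reg 8 h 43 min / OT 0 h 0 min; Sun reg 8 h 23 min / OT 0 h 0 min.
Totals: regular 26 h 6 min, overtime 1 h 18 min.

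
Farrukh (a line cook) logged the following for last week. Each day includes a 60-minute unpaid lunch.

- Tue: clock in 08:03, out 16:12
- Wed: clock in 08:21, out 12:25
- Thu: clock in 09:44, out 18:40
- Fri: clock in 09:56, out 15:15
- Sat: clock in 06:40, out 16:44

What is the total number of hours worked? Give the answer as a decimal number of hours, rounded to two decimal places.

Tue: 08:03–16:12 = 8 h 9 min; less 60 min break → 7 h 9 min
Wed: 08:21–12:25 = 4 h 4 min; less 60 min break → 3 h 4 min
Thu: 09:44–18:40 = 8 h 56 min; less 60 min break → 7 h 56 min
Fri: 09:56–15:15 = 5 h 19 min; less 60 min break → 4 h 19 min
Sat: 06:40–16:44 = 10 h 4 min; less 60 min break → 9 h 4 min
Total: 7 h 9 min + 3 h 4 min + 7 h 56 min + 4 h 19 min + 9 h 4 min = 31 h 32 min.

31.53 hours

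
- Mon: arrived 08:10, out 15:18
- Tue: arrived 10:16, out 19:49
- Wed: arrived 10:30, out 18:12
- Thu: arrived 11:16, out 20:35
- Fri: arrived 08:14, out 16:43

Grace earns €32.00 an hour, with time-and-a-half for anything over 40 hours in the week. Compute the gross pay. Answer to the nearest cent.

Mon: 08:10–15:18 = 7 h 8 min
Tue: 10:16–19:49 = 9 h 33 min
Wed: 10:30–18:12 = 7 h 42 min
Thu: 11:16–20:35 = 9 h 19 min
Fri: 08:14–16:43 = 8 h 29 min
Total worked: 42 h 11 min = 2531 min.
Regular 40 h 0 min = 2400 min at €32.00/h; overtime 2 h 11 min = 131 min at €48.00/h.
Pay = (2400 × €32.00 + 131 × €48.00) ÷ 60 = €1384.80.

€1384.80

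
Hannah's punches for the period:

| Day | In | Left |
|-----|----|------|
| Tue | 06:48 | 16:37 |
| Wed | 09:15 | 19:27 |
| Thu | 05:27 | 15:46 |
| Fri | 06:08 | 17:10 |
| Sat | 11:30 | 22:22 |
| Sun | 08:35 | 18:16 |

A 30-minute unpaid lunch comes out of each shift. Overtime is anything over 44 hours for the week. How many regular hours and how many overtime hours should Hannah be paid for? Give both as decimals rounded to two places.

Tue: 06:48–16:37 = 9 h 49 min; less 30 min break → 9 h 19 min
Wed: 09:15–19:27 = 10 h 12 min; less 30 min break → 9 h 42 min
Thu: 05:27–15:46 = 10 h 19 min; less 30 min break → 9 h 49 min
Fri: 06:08–17:10 = 11 h 2 min; less 30 min break → 10 h 32 min
Sat: 11:30–22:22 = 10 h 52 min; less 30 min break → 10 h 22 min
Sun: 08:35–18:16 = 9 h 41 min; less 30 min break → 9 h 11 min
Total worked: 58 h 55 min = 58.92 h.
Threshold 44 h → overtime 14 h 55 min, regular 44 h 0 min.

Regular 44.00 hours, overtime 14.92 hours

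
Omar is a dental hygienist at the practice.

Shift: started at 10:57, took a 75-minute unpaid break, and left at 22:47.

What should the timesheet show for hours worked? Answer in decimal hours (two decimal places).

Shift: 10:57–22:47 = 11 h 50 min; less 75 min break → 10 h 35 min

10.58 hours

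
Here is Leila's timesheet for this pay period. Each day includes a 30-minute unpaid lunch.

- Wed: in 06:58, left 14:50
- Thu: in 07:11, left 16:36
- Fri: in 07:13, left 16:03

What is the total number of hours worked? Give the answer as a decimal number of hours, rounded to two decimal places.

24.62 hours

Wed: 06:58–14:50 = 7 h 52 min; less 30 min break → 7 h 22 min
Thu: 07:11–16:36 = 9 h 25 min; less 30 min break → 8 h 55 min
Fri: 07:13–16:03 = 8 h 50 min; less 30 min break → 8 h 20 min
Total: 7 h 22 min + 8 h 55 min + 8 h 20 min = 24 h 37 min.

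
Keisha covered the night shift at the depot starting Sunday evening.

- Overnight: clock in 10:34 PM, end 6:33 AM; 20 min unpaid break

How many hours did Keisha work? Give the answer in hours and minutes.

7 h 39 min

Overnight: 10:34 PM → midnight = 1 h 26 min; midnight → 6:33 AM = 6 h 33 min; span 7 h 59 min; less 20 min break → 7 h 39 min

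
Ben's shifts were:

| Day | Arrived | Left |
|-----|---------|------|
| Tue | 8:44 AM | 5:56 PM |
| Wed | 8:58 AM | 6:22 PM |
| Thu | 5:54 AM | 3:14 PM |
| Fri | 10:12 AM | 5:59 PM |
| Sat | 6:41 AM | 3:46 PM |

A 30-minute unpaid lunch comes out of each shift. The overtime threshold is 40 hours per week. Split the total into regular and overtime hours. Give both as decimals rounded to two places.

Tue: 8:44 AM–5:56 PM = 9 h 12 min; less 30 min break → 8 h 42 min
Wed: 8:58 AM–6:22 PM = 9 h 24 min; less 30 min break → 8 h 54 min
Thu: 5:54 AM–3:14 PM = 9 h 20 min; less 30 min break → 8 h 50 min
Fri: 10:12 AM–5:59 PM = 7 h 47 min; less 30 min break → 7 h 17 min
Sat: 6:41 AM–3:46 PM = 9 h 5 min; less 30 min break → 8 h 35 min
Total worked: 42 h 18 min = 42.30 h.
Threshold 40 h → overtime 2 h 18 min, regular 40 h 0 min.

Regular 40.00 hours, overtime 2.30 hours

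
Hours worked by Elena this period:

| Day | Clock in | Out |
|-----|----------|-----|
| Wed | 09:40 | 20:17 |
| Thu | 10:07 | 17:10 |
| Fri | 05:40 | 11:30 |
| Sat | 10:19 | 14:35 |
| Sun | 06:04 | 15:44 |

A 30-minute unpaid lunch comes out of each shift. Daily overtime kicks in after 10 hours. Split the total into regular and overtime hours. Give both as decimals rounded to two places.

Regular 34.82 hours, overtime 0.12 hours

Wed: 09:40–20:17 = 10 h 37 min; less 30 min break → 10 h 7 min
Thu: 10:07–17:10 = 7 h 3 min; less 30 min break → 6 h 33 min
Fri: 05:40–11:30 = 5 h 50 min; less 30 min break → 5 h 20 min
Sat: 10:19–14:35 = 4 h 16 min; less 30 min break → 3 h 46 min
Sun: 06:04–15:44 = 9 h 40 min; less 30 min break → 9 h 10 min
Wed reg 10 h 0 min / OT 0 h 7 min; Thu reg 6 h 33 min / OT 0 h 0 min; Fri reg 5 h 20 min / OT 0 h 0 min; Sat reg 3 h 46 min / OT 0 h 0 min; Sun reg 9 h 10 min / OT 0 h 0 min.
Totals: regular 34 h 49 min, overtime 0 h 7 min.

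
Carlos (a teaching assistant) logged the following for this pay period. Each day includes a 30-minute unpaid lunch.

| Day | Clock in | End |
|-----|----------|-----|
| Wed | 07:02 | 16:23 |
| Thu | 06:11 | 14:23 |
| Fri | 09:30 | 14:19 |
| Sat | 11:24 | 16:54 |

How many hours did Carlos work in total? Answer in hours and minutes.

Wed: 07:02–16:23 = 9 h 21 min; less 30 min break → 8 h 51 min
Thu: 06:11–14:23 = 8 h 12 min; less 30 min break → 7 h 42 min
Fri: 09:30–14:19 = 4 h 49 min; less 30 min break → 4 h 19 min
Sat: 11:24–16:54 = 5 h 30 min; less 30 min break → 5 h 0 min
Total: 8 h 51 min + 7 h 42 min + 4 h 19 min + 5 h 0 min = 25 h 52 min.

25 h 52 min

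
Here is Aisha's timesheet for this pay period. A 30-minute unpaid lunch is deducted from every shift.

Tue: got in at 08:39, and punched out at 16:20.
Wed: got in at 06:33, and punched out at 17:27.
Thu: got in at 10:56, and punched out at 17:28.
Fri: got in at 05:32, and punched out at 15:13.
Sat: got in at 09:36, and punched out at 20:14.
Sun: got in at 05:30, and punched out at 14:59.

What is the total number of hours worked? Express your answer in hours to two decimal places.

Tue: 08:39–16:20 = 7 h 41 min; less 30 min break → 7 h 11 min
Wed: 06:33–17:27 = 10 h 54 min; less 30 min break → 10 h 24 min
Thu: 10:56–17:28 = 6 h 32 min; less 30 min break → 6 h 2 min
Fri: 05:32–15:13 = 9 h 41 min; less 30 min break → 9 h 11 min
Sat: 09:36–20:14 = 10 h 38 min; less 30 min break → 10 h 8 min
Sun: 05:30–14:59 = 9 h 29 min; less 30 min break → 8 h 59 min
Total: 7 h 11 min + 10 h 24 min + 6 h 2 min + 9 h 11 min + 10 h 8 min + 8 h 59 min = 51 h 55 min.

51.92 hours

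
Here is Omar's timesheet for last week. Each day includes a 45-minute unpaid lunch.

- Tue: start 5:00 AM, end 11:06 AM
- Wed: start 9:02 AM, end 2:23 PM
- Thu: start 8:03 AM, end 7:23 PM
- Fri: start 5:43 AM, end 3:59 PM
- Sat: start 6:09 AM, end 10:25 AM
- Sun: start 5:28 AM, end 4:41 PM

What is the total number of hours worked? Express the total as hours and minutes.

Tue: 5:00 AM–11:06 AM = 6 h 6 min; less 45 min break → 5 h 21 min
Wed: 9:02 AM–2:23 PM = 5 h 21 min; less 45 min break → 4 h 36 min
Thu: 8:03 AM–7:23 PM = 11 h 20 min; less 45 min break → 10 h 35 min
Fri: 5:43 AM–3:59 PM = 10 h 16 min; less 45 min break → 9 h 31 min
Sat: 6:09 AM–10:25 AM = 4 h 16 min; less 45 min break → 3 h 31 min
Sun: 5:28 AM–4:41 PM = 11 h 13 min; less 45 min break → 10 h 28 min
Total: 5 h 21 min + 4 h 36 min + 10 h 35 min + 9 h 31 min + 3 h 31 min + 10 h 28 min = 44 h 2 min.

44 h 2 min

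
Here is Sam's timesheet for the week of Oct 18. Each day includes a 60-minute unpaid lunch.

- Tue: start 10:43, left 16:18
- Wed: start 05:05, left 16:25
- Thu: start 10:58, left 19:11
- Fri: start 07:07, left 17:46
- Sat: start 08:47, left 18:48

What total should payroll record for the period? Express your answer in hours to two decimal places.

Tue: 10:43–16:18 = 5 h 35 min; less 60 min break → 4 h 35 min
Wed: 05:05–16:25 = 11 h 20 min; less 60 min break → 10 h 20 min
Thu: 10:58–19:11 = 8 h 13 min; less 60 min break → 7 h 13 min
Fri: 07:07–17:46 = 10 h 39 min; less 60 min break → 9 h 39 min
Sat: 08:47–18:48 = 10 h 1 min; less 60 min break → 9 h 1 min
Total: 4 h 35 min + 10 h 20 min + 7 h 13 min + 9 h 39 min + 9 h 1 min = 40 h 48 min.

40.80 hours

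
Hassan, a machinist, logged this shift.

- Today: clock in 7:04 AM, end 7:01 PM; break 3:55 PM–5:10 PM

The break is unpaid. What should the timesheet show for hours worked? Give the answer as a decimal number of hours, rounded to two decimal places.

10.70 hours

Today: 7:04 AM–7:01 PM = 11 h 57 min; less 75 min break → 10 h 42 min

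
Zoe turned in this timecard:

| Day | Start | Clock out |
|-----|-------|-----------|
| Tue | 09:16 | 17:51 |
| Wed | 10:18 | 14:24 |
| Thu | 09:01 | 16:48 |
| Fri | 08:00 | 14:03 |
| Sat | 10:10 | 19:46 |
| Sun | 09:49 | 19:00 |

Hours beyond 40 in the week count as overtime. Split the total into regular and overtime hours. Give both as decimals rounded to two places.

Regular 40.00 hours, overtime 5.30 hours

Tue: 09:16–17:51 = 8 h 35 min
Wed: 10:18–14:24 = 4 h 6 min
Thu: 09:01–16:48 = 7 h 47 min
Fri: 08:00–14:03 = 6 h 3 min
Sat: 10:10–19:46 = 9 h 36 min
Sun: 09:49–19:00 = 9 h 11 min
Total worked: 45 h 18 min = 45.30 h.
Threshold 40 h → overtime 5 h 18 min, regular 40 h 0 min.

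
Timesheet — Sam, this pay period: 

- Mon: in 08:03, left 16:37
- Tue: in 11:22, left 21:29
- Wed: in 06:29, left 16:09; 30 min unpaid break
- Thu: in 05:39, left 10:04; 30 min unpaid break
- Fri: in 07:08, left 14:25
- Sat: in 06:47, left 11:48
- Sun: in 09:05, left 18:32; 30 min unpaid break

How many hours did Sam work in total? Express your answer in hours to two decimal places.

53.02 hours

Mon: 08:03–16:37 = 8 h 34 min
Tue: 11:22–21:29 = 10 h 7 min
Wed: 06:29–16:09 = 9 h 40 min; less 30 min break → 9 h 10 min
Thu: 05:39–10:04 = 4 h 25 min; less 30 min break → 3 h 55 min
Fri: 07:08–14:25 = 7 h 17 min
Sat: 06:47–11:48 = 5 h 1 min
Sun: 09:05–18:32 = 9 h 27 min; less 30 min break → 8 h 57 min
Total: 8 h 34 min + 10 h 7 min + 9 h 10 min + 3 h 55 min + 7 h 17 min + 5 h 1 min + 8 h 57 min = 53 h 1 min.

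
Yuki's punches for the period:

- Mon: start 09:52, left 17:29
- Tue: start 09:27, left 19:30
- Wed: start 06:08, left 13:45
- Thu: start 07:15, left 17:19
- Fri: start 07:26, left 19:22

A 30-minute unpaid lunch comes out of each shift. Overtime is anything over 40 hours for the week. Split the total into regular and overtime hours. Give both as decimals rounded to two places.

Mon: 09:52–17:29 = 7 h 37 min; less 30 min break → 7 h 7 min
Tue: 09:27–19:30 = 10 h 3 min; less 30 min break → 9 h 33 min
Wed: 06:08–13:45 = 7 h 37 min; less 30 min break → 7 h 7 min
Thu: 07:15–17:19 = 10 h 4 min; less 30 min break → 9 h 34 min
Fri: 07:26–19:22 = 11 h 56 min; less 30 min break → 11 h 26 min
Total worked: 44 h 47 min = 44.78 h.
Threshold 40 h → overtime 4 h 47 min, regular 40 h 0 min.

Regular 40.00 hours, overtime 4.78 hours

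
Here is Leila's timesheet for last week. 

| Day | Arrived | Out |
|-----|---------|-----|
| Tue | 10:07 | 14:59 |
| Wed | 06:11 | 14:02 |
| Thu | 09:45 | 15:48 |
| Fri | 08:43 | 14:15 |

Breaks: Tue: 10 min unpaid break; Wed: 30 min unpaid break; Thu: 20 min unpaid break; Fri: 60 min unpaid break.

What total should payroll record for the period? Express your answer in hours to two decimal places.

Tue: 10:07–14:59 = 4 h 52 min; less 10 min break → 4 h 42 min
Wed: 06:11–14:02 = 7 h 51 min; less 30 min break → 7 h 21 min
Thu: 09:45–15:48 = 6 h 3 min; less 20 min break → 5 h 43 min
Fri: 08:43–14:15 = 5 h 32 min; less 60 min break → 4 h 32 min
Total: 4 h 42 min + 7 h 21 min + 5 h 43 min + 4 h 32 min = 22 h 18 min.

22.30 hours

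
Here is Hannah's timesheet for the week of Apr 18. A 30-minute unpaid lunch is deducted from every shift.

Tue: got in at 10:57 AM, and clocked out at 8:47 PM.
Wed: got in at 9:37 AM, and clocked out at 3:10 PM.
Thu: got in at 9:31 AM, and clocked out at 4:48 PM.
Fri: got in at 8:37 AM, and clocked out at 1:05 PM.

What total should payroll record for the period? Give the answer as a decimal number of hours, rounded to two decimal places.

Tue: 10:57 AM–8:47 PM = 9 h 50 min; less 30 min break → 9 h 20 min
Wed: 9:37 AM–3:10 PM = 5 h 33 min; less 30 min break → 5 h 3 min
Thu: 9:31 AM–4:48 PM = 7 h 17 min; less 30 min break → 6 h 47 min
Fri: 8:37 AM–1:05 PM = 4 h 28 min; less 30 min break → 3 h 58 min
Total: 9 h 20 min + 5 h 3 min + 6 h 47 min + 3 h 58 min = 25 h 8 min.

25.13 hours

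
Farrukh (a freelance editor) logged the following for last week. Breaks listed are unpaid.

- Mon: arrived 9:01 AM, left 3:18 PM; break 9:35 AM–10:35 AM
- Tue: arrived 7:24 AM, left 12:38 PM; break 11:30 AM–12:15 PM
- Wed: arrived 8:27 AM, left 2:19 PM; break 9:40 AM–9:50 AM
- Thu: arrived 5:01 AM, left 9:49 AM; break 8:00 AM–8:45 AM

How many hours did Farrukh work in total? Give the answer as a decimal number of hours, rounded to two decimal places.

Mon: 9:01 AM–3:18 PM = 6 h 17 min; less 60 min break → 5 h 17 min
Tue: 7:24 AM–12:38 PM = 5 h 14 min; less 45 min break → 4 h 29 min
Wed: 8:27 AM–2:19 PM = 5 h 52 min; less 10 min break → 5 h 42 min
Thu: 5:01 AM–9:49 AM = 4 h 48 min; less 45 min break → 4 h 3 min
Total: 5 h 17 min + 4 h 29 min + 5 h 42 min + 4 h 3 min = 19 h 31 min.

19.52 hours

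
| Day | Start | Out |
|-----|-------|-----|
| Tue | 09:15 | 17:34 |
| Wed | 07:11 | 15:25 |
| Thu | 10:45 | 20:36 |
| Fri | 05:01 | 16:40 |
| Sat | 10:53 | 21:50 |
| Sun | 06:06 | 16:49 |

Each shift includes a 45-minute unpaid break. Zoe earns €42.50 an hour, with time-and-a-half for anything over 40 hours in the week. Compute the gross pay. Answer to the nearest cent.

Tue: 09:15–17:34 = 8 h 19 min; less 45 min break → 7 h 34 min
Wed: 07:11–15:25 = 8 h 14 min; less 45 min break → 7 h 29 min
Thu: 10:45–20:36 = 9 h 51 min; less 45 min break → 9 h 6 min
Fri: 05:01–16:40 = 11 h 39 min; less 45 min break → 10 h 54 min
Sat: 10:53–21:50 = 10 h 57 min; less 45 min break → 10 h 12 min
Sun: 06:06–16:49 = 10 h 43 min; less 45 min break → 9 h 58 min
Total worked: 55 h 13 min = 3313 min.
Regular 40 h 0 min = 2400 min at €42.50/h; overtime 15 h 13 min = 913 min at €63.75/h.
Pay = (2400 × €42.50 + 913 × €63.75) ÷ 60 = €2670.06.

€2670.06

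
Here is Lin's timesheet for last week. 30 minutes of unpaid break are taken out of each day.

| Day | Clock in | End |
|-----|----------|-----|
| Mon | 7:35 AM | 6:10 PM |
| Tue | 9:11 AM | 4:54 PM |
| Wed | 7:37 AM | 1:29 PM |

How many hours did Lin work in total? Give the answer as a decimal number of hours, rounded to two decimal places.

22.67 hours

Mon: 7:35 AM–6:10 PM = 10 h 35 min; less 30 min break → 10 h 5 min
Tue: 9:11 AM–4:54 PM = 7 h 43 min; less 30 min break → 7 h 13 min
Wed: 7:37 AM–1:29 PM = 5 h 52 min; less 30 min break → 5 h 22 min
Total: 10 h 5 min + 7 h 13 min + 5 h 22 min = 22 h 40 min.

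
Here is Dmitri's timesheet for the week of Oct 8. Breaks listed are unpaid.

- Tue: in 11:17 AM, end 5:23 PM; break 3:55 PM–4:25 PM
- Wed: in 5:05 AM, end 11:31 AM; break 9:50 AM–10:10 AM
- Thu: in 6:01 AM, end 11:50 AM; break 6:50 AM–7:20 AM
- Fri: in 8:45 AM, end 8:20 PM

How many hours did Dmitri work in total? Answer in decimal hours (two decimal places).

Tue: 11:17 AM–5:23 PM = 6 h 6 min; less 30 min break → 5 h 36 min
Wed: 5:05 AM–11:31 AM = 6 h 26 min; less 20 min break → 6 h 6 min
Thu: 6:01 AM–11:50 AM = 5 h 49 min; less 30 min break → 5 h 19 min
Fri: 8:45 AM–8:20 PM = 11 h 35 min
Total: 5 h 36 min + 6 h 6 min + 5 h 19 min + 11 h 35 min = 28 h 36 min.

28.60 hours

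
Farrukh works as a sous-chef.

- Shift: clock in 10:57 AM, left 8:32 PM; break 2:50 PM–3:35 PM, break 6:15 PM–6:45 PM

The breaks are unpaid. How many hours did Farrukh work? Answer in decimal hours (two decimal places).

Shift: 10:57 AM–8:32 PM = 9 h 35 min; less 75 min break → 8 h 20 min

8.33 hours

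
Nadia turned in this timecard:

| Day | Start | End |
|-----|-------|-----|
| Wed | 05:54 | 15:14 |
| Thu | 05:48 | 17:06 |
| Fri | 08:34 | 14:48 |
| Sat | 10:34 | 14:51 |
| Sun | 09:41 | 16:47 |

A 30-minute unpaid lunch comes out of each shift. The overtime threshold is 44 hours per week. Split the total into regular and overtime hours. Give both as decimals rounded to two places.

Regular 35.75 hours, overtime 0.00 hours

Wed: 05:54–15:14 = 9 h 20 min; less 30 min break → 8 h 50 min
Thu: 05:48–17:06 = 11 h 18 min; less 30 min break → 10 h 48 min
Fri: 08:34–14:48 = 6 h 14 min; less 30 min break → 5 h 44 min
Sat: 10:34–14:51 = 4 h 17 min; less 30 min break → 3 h 47 min
Sun: 09:41–16:47 = 7 h 6 min; less 30 min break → 6 h 36 min
Total worked: 35 h 45 min = 35.75 h.
Threshold 44 h → overtime 0 h 0 min, regular 35 h 45 min.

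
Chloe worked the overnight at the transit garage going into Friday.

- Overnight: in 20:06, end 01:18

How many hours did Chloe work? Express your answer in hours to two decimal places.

5.20 hours

Overnight: 20:06 → midnight = 3 h 54 min; midnight → 01:18 = 1 h 18 min; span 5 h 12 min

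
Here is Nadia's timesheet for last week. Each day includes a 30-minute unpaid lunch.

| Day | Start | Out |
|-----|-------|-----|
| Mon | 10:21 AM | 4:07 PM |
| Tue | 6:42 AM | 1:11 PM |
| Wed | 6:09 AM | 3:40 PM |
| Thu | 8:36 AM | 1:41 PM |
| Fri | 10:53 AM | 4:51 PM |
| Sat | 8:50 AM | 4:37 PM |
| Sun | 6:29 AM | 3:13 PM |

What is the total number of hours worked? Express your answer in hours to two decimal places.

Mon: 10:21 AM–4:07 PM = 5 h 46 min; less 30 min break → 5 h 16 min
Tue: 6:42 AM–1:11 PM = 6 h 29 min; less 30 min break → 5 h 59 min
Wed: 6:09 AM–3:40 PM = 9 h 31 min; less 30 min break → 9 h 1 min
Thu: 8:36 AM–1:41 PM = 5 h 5 min; less 30 min break → 4 h 35 min
Fri: 10:53 AM–4:51 PM = 5 h 58 min; less 30 min break → 5 h 28 min
Sat: 8:50 AM–4:37 PM = 7 h 47 min; less 30 min break → 7 h 17 min
Sun: 6:29 AM–3:13 PM = 8 h 44 min; less 30 min break → 8 h 14 min
Total: 5 h 16 min + 5 h 59 min + 9 h 1 min + 4 h 35 min + 5 h 28 min + 7 h 17 min + 8 h 14 min = 45 h 50 min.

45.83 hours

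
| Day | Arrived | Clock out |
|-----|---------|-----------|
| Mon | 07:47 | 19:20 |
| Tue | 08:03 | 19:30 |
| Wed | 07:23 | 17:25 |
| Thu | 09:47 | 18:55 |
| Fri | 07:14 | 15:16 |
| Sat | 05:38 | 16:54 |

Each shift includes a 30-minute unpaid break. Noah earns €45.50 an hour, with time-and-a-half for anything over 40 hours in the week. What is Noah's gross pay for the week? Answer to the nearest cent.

Mon: 07:47–19:20 = 11 h 33 min; less 30 min break → 11 h 3 min
Tue: 08:03–19:30 = 11 h 27 min; less 30 min break → 10 h 57 min
Wed: 07:23–17:25 = 10 h 2 min; less 30 min break → 9 h 32 min
Thu: 09:47–18:55 = 9 h 8 min; less 30 min break → 8 h 38 min
Fri: 07:14–15:16 = 8 h 2 min; less 30 min break → 7 h 32 min
Sat: 05:38–16:54 = 11 h 16 min; less 30 min break → 10 h 46 min
Total worked: 58 h 28 min = 3508 min.
Regular 40 h 0 min = 2400 min at €45.50/h; overtime 18 h 28 min = 1108 min at €68.25/h.
Pay = (2400 × €45.50 + 1108 × €68.25) ÷ 60 = €3080.35.

€3080.35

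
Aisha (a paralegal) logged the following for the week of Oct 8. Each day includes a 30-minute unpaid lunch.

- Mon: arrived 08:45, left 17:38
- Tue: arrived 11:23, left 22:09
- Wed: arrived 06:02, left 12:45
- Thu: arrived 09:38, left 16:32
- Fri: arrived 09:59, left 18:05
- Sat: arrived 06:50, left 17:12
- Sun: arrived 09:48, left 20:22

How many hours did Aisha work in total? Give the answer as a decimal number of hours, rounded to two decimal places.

58.80 hours

Mon: 08:45–17:38 = 8 h 53 min; less 30 min break → 8 h 23 min
Tue: 11:23–22:09 = 10 h 46 min; less 30 min break → 10 h 16 min
Wed: 06:02–12:45 = 6 h 43 min; less 30 min break → 6 h 13 min
Thu: 09:38–16:32 = 6 h 54 min; less 30 min break → 6 h 24 min
Fri: 09:59–18:05 = 8 h 6 min; less 30 min break → 7 h 36 min
Sat: 06:50–17:12 = 10 h 22 min; less 30 min break → 9 h 52 min
Sun: 09:48–20:22 = 10 h 34 min; less 30 min break → 10 h 4 min
Total: 8 h 23 min + 10 h 16 min + 6 h 13 min + 6 h 24 min + 7 h 36 min + 9 h 52 min + 10 h 4 min = 58 h 48 min.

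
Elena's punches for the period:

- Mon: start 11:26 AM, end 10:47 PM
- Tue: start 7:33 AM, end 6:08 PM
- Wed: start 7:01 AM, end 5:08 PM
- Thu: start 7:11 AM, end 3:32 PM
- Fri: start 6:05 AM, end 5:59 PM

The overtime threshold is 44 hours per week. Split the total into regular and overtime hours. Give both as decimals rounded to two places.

Mon: 11:26 AM–10:47 PM = 11 h 21 min
Tue: 7:33 AM–6:08 PM = 10 h 35 min
Wed: 7:01 AM–5:08 PM = 10 h 7 min
Thu: 7:11 AM–3:32 PM = 8 h 21 min
Fri: 6:05 AM–5:59 PM = 11 h 54 min
Total worked: 52 h 18 min = 52.30 h.
Threshold 44 h → overtime 8 h 18 min, regular 44 h 0 min.

Regular 44.00 hours, overtime 8.30 hours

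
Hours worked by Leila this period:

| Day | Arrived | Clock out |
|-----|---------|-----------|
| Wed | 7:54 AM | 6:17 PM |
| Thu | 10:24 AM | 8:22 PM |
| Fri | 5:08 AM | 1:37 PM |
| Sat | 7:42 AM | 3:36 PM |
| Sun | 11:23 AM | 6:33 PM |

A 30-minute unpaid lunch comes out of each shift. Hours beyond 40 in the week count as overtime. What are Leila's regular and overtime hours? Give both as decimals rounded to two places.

Regular 40.00 hours, overtime 1.40 hours

Wed: 7:54 AM–6:17 PM = 10 h 23 min; less 30 min break → 9 h 53 min
Thu: 10:24 AM–8:22 PM = 9 h 58 min; less 30 min break → 9 h 28 min
Fri: 5:08 AM–1:37 PM = 8 h 29 min; less 30 min break → 7 h 59 min
Sat: 7:42 AM–3:36 PM = 7 h 54 min; less 30 min break → 7 h 24 min
Sun: 11:23 AM–6:33 PM = 7 h 10 min; less 30 min break → 6 h 40 min
Total worked: 41 h 24 min = 41.40 h.
Threshold 40 h → overtime 1 h 24 min, regular 40 h 0 min.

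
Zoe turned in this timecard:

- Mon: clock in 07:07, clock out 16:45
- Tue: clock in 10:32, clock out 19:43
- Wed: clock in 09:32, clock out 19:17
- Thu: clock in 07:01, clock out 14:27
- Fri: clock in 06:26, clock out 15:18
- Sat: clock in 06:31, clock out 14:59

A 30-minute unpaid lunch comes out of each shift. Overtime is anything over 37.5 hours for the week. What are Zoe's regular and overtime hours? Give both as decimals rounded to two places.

Regular 37.50 hours, overtime 12.83 hours

Mon: 07:07–16:45 = 9 h 38 min; less 30 min break → 9 h 8 min
Tue: 10:32–19:43 = 9 h 11 min; less 30 min break → 8 h 41 min
Wed: 09:32–19:17 = 9 h 45 min; less 30 min break → 9 h 15 min
Thu: 07:01–14:27 = 7 h 26 min; less 30 min break → 6 h 56 min
Fri: 06:26–15:18 = 8 h 52 min; less 30 min break → 8 h 22 min
Sat: 06:31–14:59 = 8 h 28 min; less 30 min break → 7 h 58 min
Total worked: 50 h 20 min = 50.33 h.
Threshold 37.5 h → overtime 12 h 50 min, regular 37 h 30 min.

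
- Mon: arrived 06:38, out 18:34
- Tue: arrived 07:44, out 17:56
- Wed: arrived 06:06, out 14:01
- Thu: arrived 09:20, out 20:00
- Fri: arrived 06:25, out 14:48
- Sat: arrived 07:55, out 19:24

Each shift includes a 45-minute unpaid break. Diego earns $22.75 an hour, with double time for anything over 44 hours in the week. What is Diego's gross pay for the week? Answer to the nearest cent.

Mon: 06:38–18:34 = 11 h 56 min; less 45 min break → 11 h 11 min
Tue: 07:44–17:56 = 10 h 12 min; less 45 min break → 9 h 27 min
Wed: 06:06–14:01 = 7 h 55 min; less 45 min break → 7 h 10 min
Thu: 09:20–20:00 = 10 h 40 min; less 45 min break → 9 h 55 min
Fri: 06:25–14:48 = 8 h 23 min; less 45 min break → 7 h 38 min
Sat: 07:55–19:24 = 11 h 29 min; less 45 min break → 10 h 44 min
Total worked: 56 h 5 min = 3365 min.
Regular 44 h 0 min = 2640 min at $22.75/h; overtime 12 h 5 min = 725 min at $45.50/h.
Pay = (2640 × $22.75 + 725 × $45.50) ÷ 60 = $1550.79.

$1550.79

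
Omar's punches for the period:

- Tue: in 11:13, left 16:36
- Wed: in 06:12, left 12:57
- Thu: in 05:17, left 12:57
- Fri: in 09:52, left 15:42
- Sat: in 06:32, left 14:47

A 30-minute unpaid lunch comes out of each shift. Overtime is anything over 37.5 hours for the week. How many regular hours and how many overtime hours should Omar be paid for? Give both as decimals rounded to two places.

Regular 31.38 hours, overtime 0.00 hours

Tue: 11:13–16:36 = 5 h 23 min; less 30 min break → 4 h 53 min
Wed: 06:12–12:57 = 6 h 45 min; less 30 min break → 6 h 15 min
Thu: 05:17–12:57 = 7 h 40 min; less 30 min break → 7 h 10 min
Fri: 09:52–15:42 = 5 h 50 min; less 30 min break → 5 h 20 min
Sat: 06:32–14:47 = 8 h 15 min; less 30 min break → 7 h 45 min
Total worked: 31 h 23 min = 31.38 h.
Threshold 37.5 h → overtime 0 h 0 min, regular 31 h 23 min.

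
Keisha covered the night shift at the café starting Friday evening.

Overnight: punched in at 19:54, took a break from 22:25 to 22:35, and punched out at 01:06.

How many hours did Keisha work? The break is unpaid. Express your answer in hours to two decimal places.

5.03 hours

Overnight: 19:54 → midnight = 4 h 6 min; midnight → 01:06 = 1 h 6 min; span 5 h 12 min; less 10 min break → 5 h 2 min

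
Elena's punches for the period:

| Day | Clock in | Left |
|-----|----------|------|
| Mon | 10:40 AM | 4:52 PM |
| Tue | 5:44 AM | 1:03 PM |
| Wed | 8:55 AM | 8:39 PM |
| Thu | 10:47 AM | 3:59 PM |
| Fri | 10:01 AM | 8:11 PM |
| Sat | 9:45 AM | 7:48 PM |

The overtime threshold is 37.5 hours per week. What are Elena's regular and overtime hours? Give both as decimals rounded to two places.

Mon: 10:40 AM–4:52 PM = 6 h 12 min
Tue: 5:44 AM–1:03 PM = 7 h 19 min
Wed: 8:55 AM–8:39 PM = 11 h 44 min
Thu: 10:47 AM–3:59 PM = 5 h 12 min
Fri: 10:01 AM–8:11 PM = 10 h 10 min
Sat: 9:45 AM–7:48 PM = 10 h 3 min
Total worked: 50 h 40 min = 50.67 h.
Threshold 37.5 h → overtime 13 h 10 min, regular 37 h 30 min.

Regular 37.50 hours, overtime 13.17 hours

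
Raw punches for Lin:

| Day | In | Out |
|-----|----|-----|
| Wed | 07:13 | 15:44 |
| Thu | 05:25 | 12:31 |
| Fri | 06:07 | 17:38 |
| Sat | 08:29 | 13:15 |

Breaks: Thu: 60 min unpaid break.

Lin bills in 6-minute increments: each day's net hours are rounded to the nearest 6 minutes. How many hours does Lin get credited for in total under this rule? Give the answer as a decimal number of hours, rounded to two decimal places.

Wed: 07:13–15:44 = 8 h 31 min → rounds to 8 h 30 min
Thu: 05:25–12:31 = 7 h 6 min − 60 min = 6 h 6 min → rounds to 6 h 6 min
Fri: 06:07–17:38 = 11 h 31 min → rounds to 11 h 30 min
Sat: 08:29–13:15 = 4 h 46 min → rounds to 4 h 48 min
Total credited: 30 h 54 min.

30.90 hours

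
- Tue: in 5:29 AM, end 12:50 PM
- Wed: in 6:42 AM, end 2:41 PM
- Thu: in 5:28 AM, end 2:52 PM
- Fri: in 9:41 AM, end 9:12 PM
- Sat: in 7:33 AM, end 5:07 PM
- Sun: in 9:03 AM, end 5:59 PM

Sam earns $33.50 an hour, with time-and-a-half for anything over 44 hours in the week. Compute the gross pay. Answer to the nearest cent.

Tue: 5:29 AM–12:50 PM = 7 h 21 min
Wed: 6:42 AM–2:41 PM = 7 h 59 min
Thu: 5:28 AM–2:52 PM = 9 h 24 min
Fri: 9:41 AM–9:12 PM = 11 h 31 min
Sat: 7:33 AM–5:07 PM = 9 h 34 min
Sun: 9:03 AM–5:59 PM = 8 h 56 min
Total worked: 54 h 45 min = 3285 min.
Regular 44 h 0 min = 2640 min at $33.50/h; overtime 10 h 45 min = 645 min at $50.25/h.
Pay = (2640 × $33.50 + 645 × $50.25) ÷ 60 = $2014.19.

$2014.19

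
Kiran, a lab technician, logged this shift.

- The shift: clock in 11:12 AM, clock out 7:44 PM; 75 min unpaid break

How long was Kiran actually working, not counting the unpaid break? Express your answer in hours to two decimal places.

The shift: 11:12 AM–7:44 PM = 8 h 32 min; less 75 min break → 7 h 17 min

7.28 hours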